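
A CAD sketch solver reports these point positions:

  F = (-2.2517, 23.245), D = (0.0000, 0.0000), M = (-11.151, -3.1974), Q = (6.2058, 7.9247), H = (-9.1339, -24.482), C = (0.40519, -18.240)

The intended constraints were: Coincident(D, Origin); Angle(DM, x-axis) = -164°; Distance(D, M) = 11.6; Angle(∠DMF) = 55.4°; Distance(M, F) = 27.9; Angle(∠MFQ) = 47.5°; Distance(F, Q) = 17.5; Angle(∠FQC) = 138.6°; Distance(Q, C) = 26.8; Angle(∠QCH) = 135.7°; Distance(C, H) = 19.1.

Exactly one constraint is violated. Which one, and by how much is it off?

Distance(C, H) = 19.1 — off by 7.70.

D = (0.00, 0.00) ✓; DM at -164.0° ✓; |DM| = 11.60 ✓; ∠DMF = 55.40° ✓; |MF| = 27.90 ✓; ∠MFQ = 47.50° ✓; |FQ| = 17.50 ✓; ∠FQC = 138.6° ✓; |QC| = 26.80 ✓; ∠QCH = 135.7° ✓; |CH| = 11.40 ✗.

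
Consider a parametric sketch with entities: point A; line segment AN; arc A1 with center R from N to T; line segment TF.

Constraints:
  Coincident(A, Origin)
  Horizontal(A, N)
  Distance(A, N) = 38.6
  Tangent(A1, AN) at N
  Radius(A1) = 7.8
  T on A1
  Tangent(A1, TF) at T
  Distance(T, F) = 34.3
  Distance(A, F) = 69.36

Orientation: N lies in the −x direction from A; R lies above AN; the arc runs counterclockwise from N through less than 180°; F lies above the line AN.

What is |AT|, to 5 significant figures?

36.080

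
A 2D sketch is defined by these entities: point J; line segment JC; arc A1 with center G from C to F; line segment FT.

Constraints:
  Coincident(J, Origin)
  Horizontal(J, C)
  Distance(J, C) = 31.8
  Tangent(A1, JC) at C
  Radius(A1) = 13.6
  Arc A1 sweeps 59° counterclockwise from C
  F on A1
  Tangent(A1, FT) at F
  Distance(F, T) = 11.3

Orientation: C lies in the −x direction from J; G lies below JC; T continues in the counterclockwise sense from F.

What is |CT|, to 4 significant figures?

23.89

On A1, C sits at bearing 90° from G; a 59° counterclockwise sweep puts F at bearing 149°, so F = G + 13.6·(cos 149°, sin 149°) = (-43.46, -6.595). A1 meets FT tangentially, so GF is at right angles to FT, so FT runs along (−sin 149°, cos 149°); with |FT| = 11.3, T = (-49.28, -16.28). Then |CT| = |T − C| = 23.89.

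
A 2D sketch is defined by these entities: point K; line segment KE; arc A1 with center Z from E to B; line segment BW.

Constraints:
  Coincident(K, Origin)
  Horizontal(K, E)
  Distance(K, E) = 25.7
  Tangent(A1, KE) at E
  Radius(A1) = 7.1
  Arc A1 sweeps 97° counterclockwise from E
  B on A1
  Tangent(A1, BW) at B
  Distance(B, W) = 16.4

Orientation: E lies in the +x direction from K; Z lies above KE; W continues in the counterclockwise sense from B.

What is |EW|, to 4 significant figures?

24.76

K is at the origin; K and E share the same y with |KE| = 25.7 and E on the +x side, so E = (25.70, 0.000). The tangent condition forces ZE to be normal to KE, so Z = E + (0, 7.1) = (25.70, 7.100). On A1, E sits at bearing -90° from Z; a 97° counterclockwise sweep puts B at bearing 7°, so B = Z + 7.1·(cos 7°, sin 7°) = (32.75, 7.965). Tangency of A1 to BW means the radius ZB is perpendicular to BW, so BW runs along (−sin 7°, cos 7°); with |BW| = 16.4, W = (30.75, 24.24). Then |EW| = |W − E| = 24.76.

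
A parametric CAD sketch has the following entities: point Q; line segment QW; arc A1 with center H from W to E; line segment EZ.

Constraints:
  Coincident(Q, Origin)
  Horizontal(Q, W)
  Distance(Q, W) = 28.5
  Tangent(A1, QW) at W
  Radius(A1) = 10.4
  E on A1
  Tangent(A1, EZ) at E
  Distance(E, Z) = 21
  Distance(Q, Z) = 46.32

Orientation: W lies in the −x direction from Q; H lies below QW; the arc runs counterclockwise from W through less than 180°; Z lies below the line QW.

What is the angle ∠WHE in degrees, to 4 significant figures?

108.0°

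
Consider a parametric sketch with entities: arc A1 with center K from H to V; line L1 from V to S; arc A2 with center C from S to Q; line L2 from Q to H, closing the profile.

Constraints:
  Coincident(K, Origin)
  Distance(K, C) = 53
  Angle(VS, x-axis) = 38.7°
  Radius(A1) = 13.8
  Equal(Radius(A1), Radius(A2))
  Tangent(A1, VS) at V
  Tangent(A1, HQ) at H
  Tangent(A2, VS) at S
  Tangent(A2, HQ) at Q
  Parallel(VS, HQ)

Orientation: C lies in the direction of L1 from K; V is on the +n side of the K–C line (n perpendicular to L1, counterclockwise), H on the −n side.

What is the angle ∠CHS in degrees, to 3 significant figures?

12.9°

Tangency of A1 to both parallel lines with radius 13.8 puts V and H at K ± 13.8·n: V = (-8.63, 10.8), H = (8.63, -10.8). Equal radii place S and Q the same way about C: S = C + 13.8·n = (32.7, 43.9), Q = C − 13.8·n = (50.0, 22.4). Then cos ∠CHS = HC·HS / (|HC||HS|), giving 12.9°.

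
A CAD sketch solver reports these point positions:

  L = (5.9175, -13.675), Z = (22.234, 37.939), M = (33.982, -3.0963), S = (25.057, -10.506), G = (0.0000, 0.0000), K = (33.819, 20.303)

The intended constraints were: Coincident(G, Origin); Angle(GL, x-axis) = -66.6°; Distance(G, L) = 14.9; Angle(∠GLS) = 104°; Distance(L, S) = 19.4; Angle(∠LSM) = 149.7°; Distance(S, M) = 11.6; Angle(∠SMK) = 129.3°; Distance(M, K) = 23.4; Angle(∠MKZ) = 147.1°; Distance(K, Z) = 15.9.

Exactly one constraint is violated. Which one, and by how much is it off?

Distance(K, Z) = 15.9 — off by 5.20.

G = (0.00, 0.00) ✓; GL at -66.60° ✓; |GL| = 14.90 ✓; ∠GLS = 104.0° ✓; |LS| = 19.40 ✓; ∠LSM = 149.7° ✓; |SM| = 11.60 ✓; ∠SMK = 129.3° ✓; |MK| = 23.40 ✓; ∠MKZ = 147.1° ✓; |KZ| = 21.10 ✗.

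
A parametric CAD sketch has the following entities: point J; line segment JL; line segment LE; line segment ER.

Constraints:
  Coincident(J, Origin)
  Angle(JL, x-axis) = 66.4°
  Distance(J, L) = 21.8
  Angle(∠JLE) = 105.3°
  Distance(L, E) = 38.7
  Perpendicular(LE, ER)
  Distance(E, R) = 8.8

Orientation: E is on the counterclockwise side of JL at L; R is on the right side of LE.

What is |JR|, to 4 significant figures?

53.53

J is at the origin; JL runs at 66.4° with length 21.8, so L = 21.8·(cos 66.4°, sin 66.4°) = (8.728, 19.98). ∠JLE = 105.3°, so LE runs at 66.4° + (180° − 105.3°) = 141.1° from the x-axis; with |LE| = 38.7, E = L + 38.7·(cos 141.1°, sin 141.1°) = (-21.39, 44.28). LE is perpendicular to ER; with |ER| = 8.8 on the right of LE, R = E + 8.8·(0.6280, 0.7782) = (-15.86, 51.13). Then |JR| = |R − J| = 53.53.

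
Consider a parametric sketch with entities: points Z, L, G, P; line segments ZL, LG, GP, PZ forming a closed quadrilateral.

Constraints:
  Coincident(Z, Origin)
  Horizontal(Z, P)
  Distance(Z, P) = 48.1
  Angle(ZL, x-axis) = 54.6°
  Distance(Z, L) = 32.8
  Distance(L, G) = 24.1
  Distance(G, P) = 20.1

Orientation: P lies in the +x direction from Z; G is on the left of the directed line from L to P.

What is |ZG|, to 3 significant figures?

46.0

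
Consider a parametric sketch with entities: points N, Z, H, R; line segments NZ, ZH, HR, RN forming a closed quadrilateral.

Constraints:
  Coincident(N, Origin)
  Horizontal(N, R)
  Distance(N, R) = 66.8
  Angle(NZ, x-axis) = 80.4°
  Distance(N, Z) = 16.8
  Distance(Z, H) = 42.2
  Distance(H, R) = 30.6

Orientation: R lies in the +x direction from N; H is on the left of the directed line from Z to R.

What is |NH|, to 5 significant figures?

49.518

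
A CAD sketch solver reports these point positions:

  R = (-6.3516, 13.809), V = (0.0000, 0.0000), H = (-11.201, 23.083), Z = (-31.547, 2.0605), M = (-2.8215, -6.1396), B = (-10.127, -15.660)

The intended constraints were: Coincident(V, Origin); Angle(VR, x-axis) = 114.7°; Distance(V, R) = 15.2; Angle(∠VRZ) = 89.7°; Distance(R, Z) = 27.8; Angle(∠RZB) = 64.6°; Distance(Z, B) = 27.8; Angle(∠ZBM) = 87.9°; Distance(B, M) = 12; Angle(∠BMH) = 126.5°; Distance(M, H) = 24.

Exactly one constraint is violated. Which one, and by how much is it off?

Distance(M, H) = 24 — off by 6.40.

V = (0.00, 0.00) ✓; VR at 114.7° ✓; |VR| = 15.20 ✓; ∠VRZ = 89.70° ✓; |RZ| = 27.80 ✓; ∠RZB = 64.60° ✓; |ZB| = 27.80 ✓; ∠ZBM = 87.90° ✓; |BM| = 12.00 ✓; ∠BMH = 126.5° ✓; |MH| = 30.40 ✗.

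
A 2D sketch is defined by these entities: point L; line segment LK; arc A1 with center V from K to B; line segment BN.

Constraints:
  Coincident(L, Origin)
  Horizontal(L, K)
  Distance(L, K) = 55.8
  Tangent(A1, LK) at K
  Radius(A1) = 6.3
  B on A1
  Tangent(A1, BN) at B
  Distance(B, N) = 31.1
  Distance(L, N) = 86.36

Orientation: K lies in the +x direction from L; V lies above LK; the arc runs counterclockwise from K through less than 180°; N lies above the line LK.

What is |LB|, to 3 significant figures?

59.9

L is at the origin; L and K share the same y with |LK| = 55.8 and K on the +x side, so K = (55.8, 0.00). The tangent condition forces VK to be normal to LK, so V = K + (0, 6.3) = (55.8, 6.30). Since VB ⟂ BN (tangency), |VN| = √(6.3² + 31.1²) = 31.7 regardless of where B sits on A1. So N lies on both circle(L, 86.36) and circle(V, 31.7); the above-LK intersection is N = (83.6, 21.5). B is the foot of the tangent from N: B = (59.9, 1.49).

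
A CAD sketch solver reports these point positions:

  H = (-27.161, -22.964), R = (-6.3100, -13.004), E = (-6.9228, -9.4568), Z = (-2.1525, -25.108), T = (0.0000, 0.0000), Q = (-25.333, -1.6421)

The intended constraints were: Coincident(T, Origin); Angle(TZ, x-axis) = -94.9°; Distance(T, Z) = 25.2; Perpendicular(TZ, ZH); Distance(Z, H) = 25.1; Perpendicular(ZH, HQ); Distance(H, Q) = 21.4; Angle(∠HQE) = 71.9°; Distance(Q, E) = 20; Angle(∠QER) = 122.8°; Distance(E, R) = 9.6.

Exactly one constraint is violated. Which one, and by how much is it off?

Distance(E, R) = 9.6 — off by 6.00.

T = (0.00, 0.00) ✓; TZ at -94.90° ✓; |TZ| = 25.20 ✓; ∠(TZ, ZH) = 90.00° ✓; |ZH| = 25.10 ✓; ∠(ZH, HQ) = 90.00° ✓; |HQ| = 21.40 ✓; ∠HQE = 71.90° ✓; |QE| = 20.00 ✓; ∠QER = 122.8° ✓; |ER| = 3.600 ✗.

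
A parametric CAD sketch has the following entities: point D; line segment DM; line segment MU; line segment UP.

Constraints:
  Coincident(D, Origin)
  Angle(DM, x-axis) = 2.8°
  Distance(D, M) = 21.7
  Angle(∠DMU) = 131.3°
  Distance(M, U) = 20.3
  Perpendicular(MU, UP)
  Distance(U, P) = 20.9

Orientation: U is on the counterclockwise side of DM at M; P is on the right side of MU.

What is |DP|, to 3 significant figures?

50.8

D is at the origin; DM runs at 2.8° with length 21.7, so M = 21.7·(cos 2.8°, sin 2.8°) = (21.7, 1.06). ∠DMU = 131.3°, so MU runs at 2.8° + (180° − 131.3°) = 51.5° from the x-axis; with |MU| = 20.3, U = M + 20.3·(cos 51.5°, sin 51.5°) = (34.3, 16.9). MU is perpendicular to UP; with |UP| = 20.9 on the right of MU, P = U + 20.9·(0.783, -0.623) = (50.7, 3.94). Then |DP| = |P − D| = 50.8.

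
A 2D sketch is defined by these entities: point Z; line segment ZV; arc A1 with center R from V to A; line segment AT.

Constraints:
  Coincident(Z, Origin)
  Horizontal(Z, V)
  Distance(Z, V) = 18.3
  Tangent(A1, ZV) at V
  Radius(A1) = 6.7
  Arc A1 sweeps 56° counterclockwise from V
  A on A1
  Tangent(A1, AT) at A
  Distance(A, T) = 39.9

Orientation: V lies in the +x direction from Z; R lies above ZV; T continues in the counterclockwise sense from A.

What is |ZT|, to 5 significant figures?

58.563

Z is at the origin; Z and V share the same y with |ZV| = 18.3 and V on the +x side, so V = (18.300, 0.0000). Since A1 is tangent to ZV there, RV ⟂ ZV, so R = V + (0, 6.7) = (18.300, 6.7000). On A1, V sits at bearing -90° from R; a 56° counterclockwise sweep puts A at bearing -34°, so A = R + 6.7·(cos -34°, sin -34°) = (23.855, 2.9534). Since A1 is tangent to AT there, RA ⟂ AT, so AT runs along (−sin -34°, cos -34°); with |AT| = 39.9, T = (46.166, 36.032). Then |ZT| = |T − Z| = 58.563.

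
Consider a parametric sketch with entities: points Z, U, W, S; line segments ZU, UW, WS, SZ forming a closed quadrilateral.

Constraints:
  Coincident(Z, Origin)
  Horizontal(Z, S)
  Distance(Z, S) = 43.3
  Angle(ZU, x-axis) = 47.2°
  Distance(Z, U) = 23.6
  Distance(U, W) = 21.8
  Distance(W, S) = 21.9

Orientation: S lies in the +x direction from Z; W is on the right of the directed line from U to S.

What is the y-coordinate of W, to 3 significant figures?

-3.73

Checks: |UW| = 21.80 ✓; |WS| = 21.90 ✓.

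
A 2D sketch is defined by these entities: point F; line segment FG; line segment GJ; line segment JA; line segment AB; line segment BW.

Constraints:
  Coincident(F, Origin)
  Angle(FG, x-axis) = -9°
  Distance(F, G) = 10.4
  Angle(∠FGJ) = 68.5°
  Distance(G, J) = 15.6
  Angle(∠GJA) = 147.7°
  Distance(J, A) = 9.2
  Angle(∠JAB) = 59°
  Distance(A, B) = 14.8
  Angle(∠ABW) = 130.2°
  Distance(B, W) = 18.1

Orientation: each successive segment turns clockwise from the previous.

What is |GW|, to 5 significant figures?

7.8809

F is at the origin; FG runs at -9.0° with length 10.4, so G = (10.272, -1.6269). ∠FGJ = 68.5° gives GJ at -120.50° from the x-axis; with |GJ| = 15.6, J = (2.3544, -15.068). ∠GJA = 147.7° gives JA at -152.80° from the x-axis; with |JA| = 9.2, A = (-5.8283, -19.274). ∠JAB = 59.0° gives AB at 86.200° from the x-axis; with |AB| = 14.8, B = (-4.8474, -4.5062). ∠ABW = 130.2° gives BW at 36.400° from the x-axis; with |BW| = 18.1, W = (9.7212, 6.2347). Then |GW| = |W − G| = 7.8809.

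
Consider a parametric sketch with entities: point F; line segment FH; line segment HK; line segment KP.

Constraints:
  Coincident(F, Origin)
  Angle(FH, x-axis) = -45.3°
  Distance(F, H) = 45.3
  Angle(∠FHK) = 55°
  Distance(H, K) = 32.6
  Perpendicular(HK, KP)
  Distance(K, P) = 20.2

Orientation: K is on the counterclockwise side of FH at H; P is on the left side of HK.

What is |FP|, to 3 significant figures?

18.2

F is at the origin; FH runs at -45.3° with length 45.3, so H = 45.3·(cos -45.3°, sin -45.3°) = (31.9, -32.2). ∠FHK = 55.0°, so HK runs at -45.3° + (180° − 55.0°) = 79.7° from the x-axis; with |HK| = 32.6, K = H + 32.6·(cos 79.7°, sin 79.7°) = (37.7, -0.125). HK ⟂ KP; with |KP| = 20.2 on the left of HK, P = K + 20.2·(-0.984, 0.179) = (17.8, 3.49). Then |FP| = |P − F| = 18.2.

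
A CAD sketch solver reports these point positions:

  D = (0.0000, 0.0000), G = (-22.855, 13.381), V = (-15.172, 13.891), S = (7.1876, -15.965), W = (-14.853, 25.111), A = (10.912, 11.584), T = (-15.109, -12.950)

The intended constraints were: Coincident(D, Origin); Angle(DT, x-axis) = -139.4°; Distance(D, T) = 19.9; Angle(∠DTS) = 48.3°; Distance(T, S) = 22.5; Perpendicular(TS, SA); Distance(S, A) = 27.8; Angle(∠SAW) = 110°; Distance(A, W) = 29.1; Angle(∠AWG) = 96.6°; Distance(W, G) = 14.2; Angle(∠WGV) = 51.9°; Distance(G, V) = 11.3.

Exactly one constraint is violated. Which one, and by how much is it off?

Distance(G, V) = 11.3 — off by 3.60.

D = (0.00, 0.00) ✓; DT at -139.4° ✓; |DT| = 19.90 ✓; ∠DTS = 48.30° ✓; |TS| = 22.50 ✓; ∠(TS, SA) = 90.00° ✓; |SA| = 27.80 ✓; ∠SAW = 110.0° ✓; |AW| = 29.10 ✓; ∠AWG = 96.60° ✓; |WG| = 14.20 ✓; ∠WGV = 51.90° ✓; |GV| = 7.700 ✗.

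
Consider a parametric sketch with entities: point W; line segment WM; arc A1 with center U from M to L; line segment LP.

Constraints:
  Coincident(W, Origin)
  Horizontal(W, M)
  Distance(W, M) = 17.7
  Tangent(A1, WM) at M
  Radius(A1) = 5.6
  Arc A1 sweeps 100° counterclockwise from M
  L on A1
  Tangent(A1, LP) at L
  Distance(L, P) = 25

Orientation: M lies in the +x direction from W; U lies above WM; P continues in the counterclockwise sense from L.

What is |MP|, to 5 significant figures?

31.215

On A1, M sits at bearing -90° from U; a 100° counterclockwise sweep puts L at bearing 10°, so L = U + 5.6·(cos 10°, sin 10°) = (23.215, 6.5724). The tangent condition forces UL to be normal to LP, so LP runs along (−sin 10°, cos 10°); with |LP| = 25.0, P = (18.874, 31.193). Then |MP| = |P − M| = 31.215.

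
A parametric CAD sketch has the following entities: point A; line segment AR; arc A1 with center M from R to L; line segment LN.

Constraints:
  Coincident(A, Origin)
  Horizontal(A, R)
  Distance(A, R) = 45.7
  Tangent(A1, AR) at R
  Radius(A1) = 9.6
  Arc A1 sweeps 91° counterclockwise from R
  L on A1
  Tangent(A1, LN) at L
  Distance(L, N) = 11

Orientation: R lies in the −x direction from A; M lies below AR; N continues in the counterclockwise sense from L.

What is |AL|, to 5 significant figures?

56.155

A is at the origin; A and R share the same y with |AR| = 45.7 and R on the −x side, so R = (-45.700, 0.0000). The tangent condition forces MR to be normal to AR, so M = R + (0, -9.6) = (-45.700, -9.6000). On A1, R sits at bearing 90° from M; a 91° counterclockwise sweep puts L at bearing 181°, so L = M + 9.6·(cos 181°, sin 181°) = (-55.299, -9.7675). Then |AL| = |L − A| = 56.155.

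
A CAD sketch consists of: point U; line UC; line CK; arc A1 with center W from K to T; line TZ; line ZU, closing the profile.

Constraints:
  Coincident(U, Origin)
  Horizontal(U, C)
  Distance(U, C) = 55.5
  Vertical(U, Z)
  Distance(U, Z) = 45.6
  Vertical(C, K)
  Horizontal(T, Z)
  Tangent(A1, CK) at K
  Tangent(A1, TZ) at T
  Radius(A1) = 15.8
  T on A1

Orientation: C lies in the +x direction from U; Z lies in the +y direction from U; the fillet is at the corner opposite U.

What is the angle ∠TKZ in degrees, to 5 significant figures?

29.109°

The virtual corner opposite U is at (55.500, 45.600). A1 meets CK tangentially, so WK is at right angles to CK and since A1 is tangent to TZ there, WT ⟂ TZ, with radius 15.8, so the center W sits 15.8 in from both sides at W = (39.700, 29.800). That places the tangent points at K = (55.500, 29.800) on CK and T = (39.700, 45.600) on TZ. Then cos ∠TKZ = KT·KZ / (|KT||KZ|), giving 29.109°.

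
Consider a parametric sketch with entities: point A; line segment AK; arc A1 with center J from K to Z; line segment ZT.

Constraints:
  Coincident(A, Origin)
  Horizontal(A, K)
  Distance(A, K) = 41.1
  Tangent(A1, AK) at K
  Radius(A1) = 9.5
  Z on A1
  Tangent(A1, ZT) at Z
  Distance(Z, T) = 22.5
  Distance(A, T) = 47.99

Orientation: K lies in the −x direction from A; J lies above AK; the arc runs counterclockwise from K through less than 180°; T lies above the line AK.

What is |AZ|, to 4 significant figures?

33.48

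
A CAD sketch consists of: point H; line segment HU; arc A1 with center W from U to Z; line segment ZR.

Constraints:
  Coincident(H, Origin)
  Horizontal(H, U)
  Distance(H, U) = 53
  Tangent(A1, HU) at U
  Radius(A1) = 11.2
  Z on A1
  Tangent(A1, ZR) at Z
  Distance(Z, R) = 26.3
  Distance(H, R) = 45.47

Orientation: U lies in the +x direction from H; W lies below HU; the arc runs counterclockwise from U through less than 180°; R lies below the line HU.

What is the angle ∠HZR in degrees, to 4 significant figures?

77.58°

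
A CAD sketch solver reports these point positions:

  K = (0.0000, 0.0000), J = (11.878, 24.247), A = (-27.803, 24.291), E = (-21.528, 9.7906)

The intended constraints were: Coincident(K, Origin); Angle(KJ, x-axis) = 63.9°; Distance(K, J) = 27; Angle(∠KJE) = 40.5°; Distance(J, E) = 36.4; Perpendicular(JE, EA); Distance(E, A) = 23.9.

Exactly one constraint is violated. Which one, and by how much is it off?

Distance(E, A) = 23.9 — off by 8.10.

K = (0.00, 0.00) ✓; KJ at 63.90° ✓; |KJ| = 27.00 ✓; ∠KJE = 40.50° ✓; |JE| = 36.40 ✓; ∠(JE, EA) = 90.00° ✓; |EA| = 15.80 ✗.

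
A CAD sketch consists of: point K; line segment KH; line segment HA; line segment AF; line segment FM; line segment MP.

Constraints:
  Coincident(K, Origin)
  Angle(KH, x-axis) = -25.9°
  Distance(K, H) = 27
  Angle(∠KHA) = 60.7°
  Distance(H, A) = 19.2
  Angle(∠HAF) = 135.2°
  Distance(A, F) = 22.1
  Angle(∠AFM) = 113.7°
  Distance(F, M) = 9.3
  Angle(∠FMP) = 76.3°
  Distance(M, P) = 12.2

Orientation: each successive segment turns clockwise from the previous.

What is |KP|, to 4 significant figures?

10.40

K is at the origin; KH runs at -25.9° with length 27.0, so H = (24.29, -11.79). ∠KHA = 60.7° gives HA at -145.2° from the x-axis; with |HA| = 19.2, A = (8.522, -22.75). ∠HAF = 135.2° gives AF at 170.0° from the x-axis; with |AF| = 22.1, F = (-13.24, -18.91). ∠AFM = 113.7° gives FM at 103.7° from the x-axis; with |FM| = 9.3, M = (-15.44, -9.878). ∠FMP = 76.3° gives MP at 0.000° from the x-axis; with |MP| = 12.2, P = (-3.245, -9.878). Then |KP| = |P − K| = 10.40.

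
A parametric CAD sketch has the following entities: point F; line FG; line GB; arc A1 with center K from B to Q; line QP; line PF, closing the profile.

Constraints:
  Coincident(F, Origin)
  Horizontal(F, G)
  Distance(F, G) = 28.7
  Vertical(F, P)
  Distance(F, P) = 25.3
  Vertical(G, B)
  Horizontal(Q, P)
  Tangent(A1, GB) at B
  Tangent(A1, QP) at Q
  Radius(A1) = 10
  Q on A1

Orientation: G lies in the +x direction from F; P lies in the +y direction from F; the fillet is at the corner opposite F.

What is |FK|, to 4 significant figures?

24.16

F is at the origin; F and G share the same y with |FG| = 28.7 and G on the +x side, so G = (28.70, 0.000). F and P share the same x with |FP| = 25.3 and P on the +y side, so P = (0.000, 25.30). The virtual corner opposite F is at (28.70, 25.30). A1 meets GB tangentially, so KB is at right angles to GB and tangency of A1 to QP means the radius KQ is perpendicular to QP, with radius 10.0, so the center K sits 10.0 in from both sides at K = (18.70, 15.30). Then |FK| = |K − F| = 24.16.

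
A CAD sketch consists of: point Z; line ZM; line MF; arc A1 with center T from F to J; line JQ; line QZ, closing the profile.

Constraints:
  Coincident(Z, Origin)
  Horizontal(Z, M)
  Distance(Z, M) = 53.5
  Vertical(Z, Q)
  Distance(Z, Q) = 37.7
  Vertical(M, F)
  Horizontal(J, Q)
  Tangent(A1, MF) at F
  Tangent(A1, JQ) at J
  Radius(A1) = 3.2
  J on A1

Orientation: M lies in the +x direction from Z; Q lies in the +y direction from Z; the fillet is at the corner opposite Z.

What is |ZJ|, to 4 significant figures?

62.86

Z is at the origin; ZM is horizontal with |ZM| = 53.5 and M on the +x side, so M = (53.50, 0.000). Z and Q share the same x with |ZQ| = 37.7 and Q on the +y side, so Q = (0.000, 37.70). The virtual corner opposite Z is at (53.50, 37.70). Since A1 is tangent to MF there, TF ⟂ MF and tangency of A1 to JQ means the radius TJ is perpendicular to JQ, with radius 3.2, so the center T sits 3.2 in from both sides at T = (50.30, 34.50). That places the tangent points at F = (53.50, 34.50) on MF and J = (50.30, 37.70) on JQ. Then |ZJ| = |J − Z| = 62.86.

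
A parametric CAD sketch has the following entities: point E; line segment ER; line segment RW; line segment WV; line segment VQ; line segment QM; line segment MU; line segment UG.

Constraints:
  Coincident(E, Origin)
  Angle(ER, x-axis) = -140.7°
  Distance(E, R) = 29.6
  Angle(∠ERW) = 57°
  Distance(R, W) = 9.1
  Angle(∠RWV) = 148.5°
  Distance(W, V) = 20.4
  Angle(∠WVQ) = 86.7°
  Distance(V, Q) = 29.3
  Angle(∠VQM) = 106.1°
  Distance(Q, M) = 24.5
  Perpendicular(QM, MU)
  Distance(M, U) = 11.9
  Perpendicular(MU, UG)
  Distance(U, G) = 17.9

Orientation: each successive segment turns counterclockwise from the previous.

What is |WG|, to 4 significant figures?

21.40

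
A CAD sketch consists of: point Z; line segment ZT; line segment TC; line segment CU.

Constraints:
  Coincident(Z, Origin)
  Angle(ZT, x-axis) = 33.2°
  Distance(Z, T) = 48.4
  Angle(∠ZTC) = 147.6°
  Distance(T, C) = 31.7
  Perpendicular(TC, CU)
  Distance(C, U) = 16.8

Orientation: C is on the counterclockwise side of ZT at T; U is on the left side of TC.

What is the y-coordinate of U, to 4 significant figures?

62.31

Z is at the origin; ZT runs at 33.2° with length 48.4, so T = 48.4·(cos 33.2°, sin 33.2°) = (40.50, 26.50). ∠ZTC = 147.6°, so TC runs at 33.2° + (180° − 147.6°) = 65.60° from the x-axis; with |TC| = 31.7, C = T + 31.7·(cos 65.60°, sin 65.60°) = (53.59, 55.37). TC is perpendicular to CU; with |CU| = 16.8 on the left of TC, U = C + 16.8·(-0.9107, 0.4131) = (38.30, 62.31). So U.y = 62.31.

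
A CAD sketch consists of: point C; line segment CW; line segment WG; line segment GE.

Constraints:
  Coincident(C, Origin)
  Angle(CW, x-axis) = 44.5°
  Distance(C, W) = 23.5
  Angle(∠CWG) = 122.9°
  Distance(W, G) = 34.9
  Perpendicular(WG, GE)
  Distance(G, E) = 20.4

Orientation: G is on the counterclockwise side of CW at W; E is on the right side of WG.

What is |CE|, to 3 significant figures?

62.3

C is at the origin; CW runs at 44.5° with length 23.5, so W = 23.5·(cos 44.5°, sin 44.5°) = (16.8, 16.5). ∠CWG = 122.9°, so WG runs at 44.5° + (180° − 122.9°) = 102° from the x-axis; with |WG| = 34.9, G = W + 34.9·(cos 102°, sin 102°) = (9.74, 50.7). WG ⟂ GE; with |GE| = 20.4 on the right of WG, E = G + 20.4·(0.980, 0.201) = (29.7, 54.8). Then |CE| = |E − C| = 62.3.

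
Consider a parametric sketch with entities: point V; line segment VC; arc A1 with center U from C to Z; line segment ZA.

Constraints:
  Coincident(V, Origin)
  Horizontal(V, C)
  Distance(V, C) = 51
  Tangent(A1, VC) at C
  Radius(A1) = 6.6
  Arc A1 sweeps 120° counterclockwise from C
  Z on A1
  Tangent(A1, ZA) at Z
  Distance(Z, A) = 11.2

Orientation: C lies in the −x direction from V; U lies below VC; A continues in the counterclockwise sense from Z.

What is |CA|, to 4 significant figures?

19.60

V is at the origin; VC is horizontal with |VC| = 51.0 and C on the −x side, so C = (-51.00, 0.000). The tangent condition forces UC to be normal to VC, so U = C + (0, -6.6) = (-51.00, -6.600). On A1, C sits at bearing 90° from U; a 120° counterclockwise sweep puts Z at bearing 210°, so Z = U + 6.6·(cos 210°, sin 210°) = (-56.72, -9.900). Since A1 is tangent to ZA there, UZ ⟂ ZA, so ZA runs along (−sin 210°, cos 210°); with |ZA| = 11.2, A = (-51.12, -19.60). Then |CA| = |A − C| = 19.60.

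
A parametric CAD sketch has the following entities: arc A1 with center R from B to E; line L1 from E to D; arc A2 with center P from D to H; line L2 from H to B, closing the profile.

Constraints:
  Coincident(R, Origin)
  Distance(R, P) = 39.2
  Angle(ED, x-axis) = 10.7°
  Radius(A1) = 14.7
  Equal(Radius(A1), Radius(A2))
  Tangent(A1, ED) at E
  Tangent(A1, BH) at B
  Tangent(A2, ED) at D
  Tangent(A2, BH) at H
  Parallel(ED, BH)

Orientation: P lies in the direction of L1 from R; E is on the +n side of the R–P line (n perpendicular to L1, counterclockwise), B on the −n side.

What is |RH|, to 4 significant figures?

41.87

The slot axis is L1's direction at 10.7°, so u = (cos 10.7°, sin 10.7°) = (0.9826, 0.1857) and n = (−sin 10.7°, cos 10.7°) = (-0.1857, 0.9826). R is at the origin and P lies 39.2 along u from R, so P = 39.2·u = (38.52, 7.278). Tangency of A1 to both parallel lines with radius 14.7 puts E and B at R ± 14.7·n: E = (-2.729, 14.44), B = (2.729, -14.44). Equal radii place D and H the same way about P: D = P + 14.7·n = (35.79, 21.72), H = P − 14.7·n = (41.25, -7.166). Then |RH| = |H − R| = 41.87.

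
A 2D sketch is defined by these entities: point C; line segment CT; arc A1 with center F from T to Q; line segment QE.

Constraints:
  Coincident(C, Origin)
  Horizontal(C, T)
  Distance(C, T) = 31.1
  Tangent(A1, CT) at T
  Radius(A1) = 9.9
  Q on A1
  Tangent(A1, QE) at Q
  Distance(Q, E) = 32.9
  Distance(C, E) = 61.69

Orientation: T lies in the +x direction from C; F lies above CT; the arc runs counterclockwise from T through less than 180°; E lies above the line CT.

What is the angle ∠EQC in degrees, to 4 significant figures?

111.1°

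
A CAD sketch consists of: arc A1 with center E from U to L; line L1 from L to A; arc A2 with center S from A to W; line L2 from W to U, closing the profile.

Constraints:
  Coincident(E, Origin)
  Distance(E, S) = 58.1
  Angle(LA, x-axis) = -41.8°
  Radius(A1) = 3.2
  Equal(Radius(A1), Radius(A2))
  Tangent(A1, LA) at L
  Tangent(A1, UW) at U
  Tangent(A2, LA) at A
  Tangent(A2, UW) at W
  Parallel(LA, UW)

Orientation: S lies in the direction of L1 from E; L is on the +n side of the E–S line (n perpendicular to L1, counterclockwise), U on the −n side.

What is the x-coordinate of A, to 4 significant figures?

45.45

The slot axis is L1's direction at -41.8°, so u = (cos -41.8°, sin -41.8°) = (0.7455, -0.6665) and n = (−sin -41.8°, cos -41.8°) = (0.6665, 0.7455). E is at the origin and S lies 58.1 along u from E, so S = 58.1·u = (43.31, -38.73). Tangency of A1 to both parallel lines with radius 3.2 puts L and U at E ± 3.2·n: L = (2.133, 2.386), U = (-2.133, -2.386). Equal radii place A and W the same way about S: A = S + 3.2·n = (45.45, -36.34), W = S − 3.2·n = (41.18, -41.11). So A.x = 45.45.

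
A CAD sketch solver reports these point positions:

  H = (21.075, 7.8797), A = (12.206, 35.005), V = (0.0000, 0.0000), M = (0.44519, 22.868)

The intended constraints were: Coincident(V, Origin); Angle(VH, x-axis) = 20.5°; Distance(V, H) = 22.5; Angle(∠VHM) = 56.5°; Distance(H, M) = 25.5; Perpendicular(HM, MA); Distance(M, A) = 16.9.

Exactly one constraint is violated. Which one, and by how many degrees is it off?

Perpendicular(HM, MA) — off by 8.10°.

V = (0.00, 0.00) ✓; VH at 20.50° ✓; |VH| = 22.50 ✓; ∠VHM = 56.50° ✓; |HM| = 25.50 ✓; ∠(HM, MA) = 98.10° ✗; |MA| = 16.90 ✓.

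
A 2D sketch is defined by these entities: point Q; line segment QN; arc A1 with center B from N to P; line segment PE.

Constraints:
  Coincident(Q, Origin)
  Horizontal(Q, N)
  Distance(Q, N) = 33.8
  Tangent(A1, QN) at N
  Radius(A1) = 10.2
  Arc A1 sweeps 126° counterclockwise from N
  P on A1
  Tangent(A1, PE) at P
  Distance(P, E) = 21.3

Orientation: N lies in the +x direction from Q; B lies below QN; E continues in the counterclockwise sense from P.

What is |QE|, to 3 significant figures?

50.7

Q is at the origin; QN is horizontal with |QN| = 33.8 and N on the +x side, so N = (33.8, 0.00). Since A1 is tangent to QN there, BN ⟂ QN, so B = N + (0, -10.2) = (33.8, -10.2). On A1, N sits at bearing 90° from B; a 126° counterclockwise sweep puts P at bearing 216°, so P = B + 10.2·(cos 216°, sin 216°) = (25.5, -16.2). The tangent condition forces BP to be normal to PE, so PE runs along (−sin 216°, cos 216°); with |PE| = 21.3, E = (38.1, -33.4). Then |QE| = |E − Q| = 50.7.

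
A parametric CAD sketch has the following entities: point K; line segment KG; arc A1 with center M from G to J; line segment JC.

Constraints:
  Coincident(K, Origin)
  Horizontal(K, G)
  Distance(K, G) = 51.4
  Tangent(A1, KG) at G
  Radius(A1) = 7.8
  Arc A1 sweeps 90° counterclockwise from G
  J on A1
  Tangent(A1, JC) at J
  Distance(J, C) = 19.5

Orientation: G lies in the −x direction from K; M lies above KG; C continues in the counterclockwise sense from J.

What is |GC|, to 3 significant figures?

28.4

K is at the origin; KG is horizontal with |KG| = 51.4 and G on the −x side, so G = (-51.4, 0.00). Tangency of A1 to KG means the radius MG is perpendicular to KG, so M = G + (0, 7.8) = (-51.4, 7.80). On A1, G sits at bearing -90° from M; a 90° counterclockwise sweep puts J at bearing 0°, so J = M + 7.8·(cos 0°, sin 0°) = (-43.6, 7.80). A1 meets JC tangentially, so MJ is at right angles to JC, so JC runs along (−sin 0°, cos 0°); with |JC| = 19.5, C = (-43.6, 27.3). Then |GC| = |C − G| = 28.4.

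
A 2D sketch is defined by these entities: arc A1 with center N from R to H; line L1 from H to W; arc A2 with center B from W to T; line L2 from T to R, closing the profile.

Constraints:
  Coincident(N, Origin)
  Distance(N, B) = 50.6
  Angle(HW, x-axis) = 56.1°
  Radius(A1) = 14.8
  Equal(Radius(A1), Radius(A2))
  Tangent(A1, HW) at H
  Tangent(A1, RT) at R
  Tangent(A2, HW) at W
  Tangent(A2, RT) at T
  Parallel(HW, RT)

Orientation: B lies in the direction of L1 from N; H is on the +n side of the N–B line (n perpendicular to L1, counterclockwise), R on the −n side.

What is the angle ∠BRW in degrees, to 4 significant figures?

14.02°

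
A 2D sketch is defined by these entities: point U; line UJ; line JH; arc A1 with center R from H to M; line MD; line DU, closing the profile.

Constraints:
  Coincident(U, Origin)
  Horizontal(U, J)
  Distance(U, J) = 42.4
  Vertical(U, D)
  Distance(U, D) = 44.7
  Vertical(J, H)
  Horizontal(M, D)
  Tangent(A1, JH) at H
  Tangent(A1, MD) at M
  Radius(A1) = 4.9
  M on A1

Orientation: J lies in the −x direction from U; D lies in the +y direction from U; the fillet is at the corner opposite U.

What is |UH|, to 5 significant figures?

58.153

U is at the origin; U and J share the same y with |UJ| = 42.4 and J on the −x side, so J = (-42.400, 0.0000). UD is vertical with |UD| = 44.7 and D on the +y side, so D = (0.0000, 44.700). The virtual corner opposite U is at (-42.400, 44.700). The tangent condition forces RH to be normal to JH and tangency of A1 to MD means the radius RM is perpendicular to MD, with radius 4.9, so the center R sits 4.9 in from both sides at R = (-37.500, 39.800). That places the tangent points at H = (-42.400, 39.800) on JH and M = (-37.500, 44.700) on MD. Then |UH| = |H − U| = 58.153.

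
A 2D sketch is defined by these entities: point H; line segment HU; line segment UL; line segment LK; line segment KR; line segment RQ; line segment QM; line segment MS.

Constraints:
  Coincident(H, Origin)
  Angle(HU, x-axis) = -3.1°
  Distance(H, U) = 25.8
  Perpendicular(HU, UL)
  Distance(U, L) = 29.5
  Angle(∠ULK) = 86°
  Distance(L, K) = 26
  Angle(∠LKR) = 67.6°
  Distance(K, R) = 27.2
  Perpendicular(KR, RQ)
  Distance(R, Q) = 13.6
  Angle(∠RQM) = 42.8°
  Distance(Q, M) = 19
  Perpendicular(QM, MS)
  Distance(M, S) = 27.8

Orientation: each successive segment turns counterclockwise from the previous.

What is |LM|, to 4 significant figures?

24.77

H is at the origin; HU runs at -3.1° with length 25.8, so U = (25.76, -1.395). HU ⟂ UL, so UL runs at 86.90°; with |UL| = 29.5, L = (27.36, 28.06). ∠ULK = 86.0° gives LK at -179.1° from the x-axis; with |LK| = 26.0, K = (1.361, 27.65). ∠LKR = 67.6° gives KR at -66.70° from the x-axis; with |KR| = 27.2, R = (12.12, 2.671). KR ⟂ RQ, so RQ runs at 23.30°; with |RQ| = 13.6, Q = (24.61, 8.051). ∠RQM = 42.8° gives QM at 160.5° from the x-axis; with |QM| = 19.0, M = (6.700, 14.39). Then |LM| = |M − L| = 24.77.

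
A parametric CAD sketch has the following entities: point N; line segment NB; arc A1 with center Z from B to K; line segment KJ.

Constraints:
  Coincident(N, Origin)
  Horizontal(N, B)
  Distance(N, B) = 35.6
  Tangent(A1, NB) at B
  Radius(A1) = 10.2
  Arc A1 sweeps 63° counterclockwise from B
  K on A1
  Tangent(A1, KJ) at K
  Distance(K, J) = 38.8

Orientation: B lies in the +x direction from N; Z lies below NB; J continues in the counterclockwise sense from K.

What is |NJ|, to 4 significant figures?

41.11

N is at the origin; NB is horizontal with |NB| = 35.6 and B on the +x side, so B = (35.60, 0.000). The tangent condition forces ZB to be normal to NB, so Z = B + (0, -10.2) = (35.60, -10.20). On A1, B sits at bearing 90° from Z; a 63° counterclockwise sweep puts K at bearing 153°, so K = Z + 10.2·(cos 153°, sin 153°) = (26.51, -5.569). The tangent condition forces ZK to be normal to KJ, so KJ runs along (−sin 153°, cos 153°); with |KJ| = 38.8, J = (8.897, -40.14). Then |NJ| = |J − N| = 41.11.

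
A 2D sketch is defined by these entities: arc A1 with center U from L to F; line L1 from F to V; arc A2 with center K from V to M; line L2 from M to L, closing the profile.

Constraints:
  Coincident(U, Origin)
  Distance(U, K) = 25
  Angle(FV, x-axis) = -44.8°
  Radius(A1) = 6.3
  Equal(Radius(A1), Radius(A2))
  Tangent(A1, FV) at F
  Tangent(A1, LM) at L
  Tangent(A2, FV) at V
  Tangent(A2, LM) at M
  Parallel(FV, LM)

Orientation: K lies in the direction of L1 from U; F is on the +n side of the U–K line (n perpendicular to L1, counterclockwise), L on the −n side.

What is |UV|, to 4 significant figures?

25.78

Tangency of A1 to both parallel lines with radius 6.3 puts F and L at U ± 6.3·n: F = (4.439, 4.470), L = (-4.439, -4.470). Equal radii place V and M the same way about K: V = K + 6.3·n = (22.18, -13.15), M = K − 6.3·n = (13.30, -22.09). Then |UV| = |V − U| = 25.78.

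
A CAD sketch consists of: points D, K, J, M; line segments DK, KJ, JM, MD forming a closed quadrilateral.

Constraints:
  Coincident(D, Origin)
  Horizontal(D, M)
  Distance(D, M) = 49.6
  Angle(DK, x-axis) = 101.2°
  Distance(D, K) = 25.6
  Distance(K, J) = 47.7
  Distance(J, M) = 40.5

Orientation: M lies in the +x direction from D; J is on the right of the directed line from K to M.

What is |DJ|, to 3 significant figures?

23.3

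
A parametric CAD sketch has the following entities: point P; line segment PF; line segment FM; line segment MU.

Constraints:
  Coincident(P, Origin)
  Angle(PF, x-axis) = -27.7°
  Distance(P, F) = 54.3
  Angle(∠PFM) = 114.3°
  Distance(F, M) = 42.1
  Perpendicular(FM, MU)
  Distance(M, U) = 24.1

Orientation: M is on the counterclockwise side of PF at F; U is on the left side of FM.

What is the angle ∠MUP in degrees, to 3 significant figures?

112°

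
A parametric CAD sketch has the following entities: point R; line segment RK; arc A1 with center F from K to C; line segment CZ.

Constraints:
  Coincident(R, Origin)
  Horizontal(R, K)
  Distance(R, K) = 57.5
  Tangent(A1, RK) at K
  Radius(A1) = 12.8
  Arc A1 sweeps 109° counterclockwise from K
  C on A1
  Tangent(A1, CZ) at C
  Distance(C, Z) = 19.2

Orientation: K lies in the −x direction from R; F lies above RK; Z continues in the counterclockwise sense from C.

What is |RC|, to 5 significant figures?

48.465

R is at the origin; R and K share the same y with |RK| = 57.5 and K on the −x side, so K = (-57.500, 0.0000). The tangent condition forces FK to be normal to RK, so F = K + (0, 12.8) = (-57.500, 12.800). On A1, K sits at bearing -90° from F; a 109° counterclockwise sweep puts C at bearing 19°, so C = F + 12.8·(cos 19°, sin 19°) = (-45.397, 16.967). Then |RC| = |C − R| = 48.465.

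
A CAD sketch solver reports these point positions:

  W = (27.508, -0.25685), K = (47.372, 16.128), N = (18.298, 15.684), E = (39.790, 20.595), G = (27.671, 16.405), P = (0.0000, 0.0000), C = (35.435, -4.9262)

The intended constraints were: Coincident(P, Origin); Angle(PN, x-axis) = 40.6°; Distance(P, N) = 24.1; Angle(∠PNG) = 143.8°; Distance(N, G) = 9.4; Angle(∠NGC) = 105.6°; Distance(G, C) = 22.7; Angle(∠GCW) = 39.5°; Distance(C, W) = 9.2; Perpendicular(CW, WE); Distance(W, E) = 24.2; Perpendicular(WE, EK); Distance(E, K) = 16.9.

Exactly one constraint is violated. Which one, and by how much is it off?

Distance(E, K) = 16.9 — off by 8.10.

P = (0.00, 0.00) ✓; PN at 40.60° ✓; |PN| = 24.10 ✓; ∠PNG = 143.8° ✓; |NG| = 9.401 ✓; ∠NGC = 105.6° ✓; |GC| = 22.70 ✓; ∠GCW = 39.50° ✓; |CW| = 9.200 ✓; ∠(CW, WE) = 90.00° ✓; |WE| = 24.20 ✓; ∠(WE, EK) = 90.01° ✓; |EK| = 8.800 ✗.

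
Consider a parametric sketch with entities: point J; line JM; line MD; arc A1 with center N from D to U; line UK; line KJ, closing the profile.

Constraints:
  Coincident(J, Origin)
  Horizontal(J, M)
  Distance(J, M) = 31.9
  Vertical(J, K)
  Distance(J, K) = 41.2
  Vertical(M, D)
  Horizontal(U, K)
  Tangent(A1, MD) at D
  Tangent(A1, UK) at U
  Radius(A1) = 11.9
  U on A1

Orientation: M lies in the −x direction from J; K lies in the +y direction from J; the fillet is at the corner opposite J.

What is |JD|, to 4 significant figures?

43.31

The virtual corner opposite J is at (-31.90, 41.20). Since A1 is tangent to MD there, ND ⟂ MD and the tangent condition forces NU to be normal to UK, with radius 11.9, so the center N sits 11.9 in from both sides at N = (-20.00, 29.30). That places the tangent points at D = (-31.90, 29.30) on MD and U = (-20.00, 41.20) on UK. Then |JD| = |D − J| = 43.31.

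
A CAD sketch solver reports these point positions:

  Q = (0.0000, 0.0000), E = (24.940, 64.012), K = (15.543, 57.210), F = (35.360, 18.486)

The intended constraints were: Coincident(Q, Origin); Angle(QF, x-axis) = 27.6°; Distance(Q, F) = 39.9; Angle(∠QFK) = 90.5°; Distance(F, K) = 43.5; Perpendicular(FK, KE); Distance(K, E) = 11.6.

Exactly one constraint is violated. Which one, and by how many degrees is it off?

Perpendicular(FK, KE) — off by 8.80°.

Q = (0.00, 0.00) ✓; QF at 27.60° ✓; |QF| = 39.90 ✓; ∠QFK = 90.50° ✓; |FK| = 43.50 ✓; ∠(FK, KE) = 81.20° ✗; |KE| = 11.60 ✓.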